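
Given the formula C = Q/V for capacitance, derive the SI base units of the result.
Units of each symbol in C = Q/V:
  Q (charge, in coulombs): s·A
  V (voltage, in volts): kg·m²/(s³·A)  → in the denominator, contributes s³·A/(kg·m²)

Multiplying the contributions: [s·A] · [s³·A/(kg·m²)]
Adding exponents of each base unit: kg: -1, m: -2, s: 4, A: 2
SI base units of capacitance: s⁴·A²/(kg·m²)

Answer: s⁴·A²/(kg·m²)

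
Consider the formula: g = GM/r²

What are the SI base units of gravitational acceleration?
Units of each symbol in g = GM/r²:
  G (gravitational constant): m³/(kg·s²)
  M (mass): kg
  r (distance): m  → to the power 2 in the denominator, contributes 1/m²

Multiplying the contributions: [m³/(kg·s²)] · [kg] · [1/m²]
Adding exponents of each base unit: m: 1, s: -2
SI base units of gravitational acceleration: m/s²

Answer: m/s²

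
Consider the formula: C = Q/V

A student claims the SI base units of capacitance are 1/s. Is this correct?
Units of each symbol in C = Q/V:
  Q (charge, in coulombs): s·A
  V (voltage, in volts): kg·m²/(s³·A)  → in the denominator, contributes s³·A/(kg·m²)

Multiplying the contributions: [s·A] · [s³·A/(kg·m²)]
Adding exponents of each base unit: kg: -1, m: -2, s: 4, A: 2
SI base units of capacitance: s⁴·A²/(kg·m²)

The claimed units 1/s (exponents s: -1) do not match the derived units s⁴·A²/(kg·m²) (exponents kg: -1, m: -2, s: 4, A: 2), so the claim is incorrect.

Answer: No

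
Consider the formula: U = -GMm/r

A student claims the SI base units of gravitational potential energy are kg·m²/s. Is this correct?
Units of each symbol in U = -GMm/r:
  G (gravitational constant): m³/(kg·s²)
  M (mass): kg
  m (mass): kg
  r (distance): m  → in the denominator, contributes 1/m
  The minus sign does not affect the units.

Multiplying the contributions: [m³/(kg·s²)] · [kg] · [kg] · [1/m]
Adding exponents of each base unit: kg: 1, m: 2, s: -2
SI base units of gravitational potential energy: kg·m²/s²

The claimed units kg·m²/s (exponents kg: 1, m: 2, s: -1) do not match the derived units kg·m²/s² (exponents kg: 1, m: 2, s: -2), so the claim is incorrect.

Answer: No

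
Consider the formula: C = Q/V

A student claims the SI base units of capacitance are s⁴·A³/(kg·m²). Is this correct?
Units of each symbol in C = Q/V:
  Q (charge, in coulombs): s·A
  V (voltage, in volts): kg·m²/(s³·A)  → in the denominator, contributes s³·A/(kg·m²)

Multiplying the contributions: [s·A] · [s³·A/(kg·m²)]
Adding exponents of each base unit: kg: -1, m: -2, s: 4, A: 2
SI base units of capacitance: s⁴·A²/(kg·m²)

The claimed units s⁴·A³/(kg·m²) (exponents kg: -1, m: -2, s: 4, A: 3) do not match the derived units s⁴·A²/(kg·m²) (exponents kg: -1, m: -2, s: 4, A: 2), so the claim is incorrect.

Answer: No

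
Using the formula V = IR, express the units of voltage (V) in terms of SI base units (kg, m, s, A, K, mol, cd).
Units of each symbol in V = IR:
  I (current): A
  R (resistance, in ohms): kg·m²/(s³·A²)

Multiplying the contributions: [A] · [kg·m²/(s³·A²)]
Adding exponents of each base unit: kg: 1, m: 2, s: -3, A: -1
SI base units of voltage: kg·m²/(s³·A)

Answer: kg·m²/(s³·A)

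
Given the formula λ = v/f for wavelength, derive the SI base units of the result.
Units of each symbol in λ = v/f:
  v (wave speed): m/s
  f (frequency): 1/s  → in the denominator, contributes s

Multiplying the contributions: [m/s] · [s]
Adding exponents of each base unit: m: 1
SI base units of wavelength: m

Answer: m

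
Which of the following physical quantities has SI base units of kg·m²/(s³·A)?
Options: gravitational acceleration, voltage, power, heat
Checking the SI base units of each option:
  gravitational acceleration (g = GM/r²): m/s²  ✗
  voltage (V = IR): kg·m²/(s³·A)  ✓ matches
  power (P = W/t): kg·m²/s³  ✗
  heat (Q = mcΔT): kg·m²/s²  ✗

Only voltage has units kg·m²/(s³·A).

Answer: voltage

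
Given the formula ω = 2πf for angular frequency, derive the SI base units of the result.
Units of each symbol in ω = 2πf:
  f (frequency): 1/s
  The factor 2π is dimensionless.

Multiplying the contributions: [1/s]
Adding exponents of each base unit: s: -1
SI base units of angular frequency: 1/s

Answer: 1/s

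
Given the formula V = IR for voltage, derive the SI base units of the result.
Units of each symbol in V = IR:
  I (current): A
  R (resistance, in ohms): kg·m²/(s³·A²)

Multiplying the contributions: [A] · [kg·m²/(s³·A²)]
Adding exponents of each base unit: kg: 1, m: 2, s: -3, A: -1
SI base units of voltage: kg·m²/(s³·A)

Answer: kg·m²/(s³·A)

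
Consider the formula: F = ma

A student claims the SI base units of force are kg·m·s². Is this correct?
Units of each symbol in F = ma:
  m (mass): kg
  a (acceleration): m/s²

Multiplying the contributions: [kg] · [m/s²]
Adding exponents of each base unit: kg: 1, m: 1, s: -2
SI base units of force: kg·m/s²

The claimed units kg·m·s² (exponents kg: 1, m: 1, s: 2) do not match the derived units kg·m/s² (exponents kg: 1, m: 1, s: -2), so the claim is incorrect.

Answer: No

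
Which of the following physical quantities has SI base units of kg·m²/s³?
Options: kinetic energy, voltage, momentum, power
Checking the SI base units of each option:
  kinetic energy (E = ½mv²): kg·m²/s²  ✗
  voltage (V = IR): kg·m²/(s³·A)  ✗
  momentum (p = mv): kg·m/s  ✗
  power (P = W/t): kg·m²/s³  ✓ matches

Only power has units kg·m²/s³.

Answer: power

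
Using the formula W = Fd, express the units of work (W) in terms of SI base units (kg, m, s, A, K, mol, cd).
Units of each symbol in W = Fd:
  F (force): kg·m/s²
  d (displacement): m

Multiplying the contributions: [kg·m/s²] · [m]
Adding exponents of each base unit: kg: 1, m: 2, s: -2
SI base units of work: kg·m²/s²

Answer: kg·m²/s²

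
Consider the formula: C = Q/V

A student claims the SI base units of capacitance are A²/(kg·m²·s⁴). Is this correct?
Units of each symbol in C = Q/V:
  Q (charge, in coulombs): s·A
  V (voltage, in volts): kg·m²/(s³·A)  → in the denominator, contributes s³·A/(kg·m²)

Multiplying the contributions: [s·A] · [s³·A/(kg·m²)]
Adding exponents of each base unit: kg: -1, m: -2, s: 4, A: 2
SI base units of capacitance: s⁴·A²/(kg·m²)

The claimed units A²/(kg·m²·s⁴) (exponents kg: -1, m: -2, s: -4, A: 2) do not match the derived units s⁴·A²/(kg·m²) (exponents kg: -1, m: -2, s: 4, A: 2), so the claim is incorrect.

Answer: No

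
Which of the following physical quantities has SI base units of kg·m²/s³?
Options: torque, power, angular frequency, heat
Checking the SI base units of each option:
  torque (τ = Fr): kg·m²/s²  ✗
  power (P = W/t): kg·m²/s³  ✓ matches
  angular frequency (ω = 2πf): 1/s  ✗
  heat (Q = mcΔT): kg·m²/s²  ✗

Only power has units kg·m²/s³.

Answer: power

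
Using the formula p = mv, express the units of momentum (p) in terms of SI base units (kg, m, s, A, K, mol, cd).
Units of each symbol in p = mv:
  m (mass): kg
  v (velocity): m/s

Multiplying the contributions: [kg] · [m/s]
Adding exponents of each base unit: kg: 1, m: 1, s: -1
SI base units of momentum: kg·m/s

Answer: kg·m/s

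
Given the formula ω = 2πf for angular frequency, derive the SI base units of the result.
Units of each symbol in ω = 2πf:
  f (frequency): 1/s
  The factor 2π is dimensionless.

Multiplying the contributions: [1/s]
Adding exponents of each base unit: s: -1
SI base units of angular frequency: 1/s

Answer: 1/s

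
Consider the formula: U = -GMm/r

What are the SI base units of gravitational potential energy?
Units of each symbol in U = -GMm/r:
  G (gravitational constant): m³/(kg·s²)
  M (mass): kg
  m (mass): kg
  r (distance): m  → in the denominator, contributes 1/m
  The minus sign does not affect the units.

Multiplying the contributions: [m³/(kg·s²)] · [kg] · [kg] · [1/m]
Adding exponents of each base unit: kg: 1, m: 2, s: -2
SI base units of gravitational potential energy: kg·m²/s²

Answer: kg·m²/s²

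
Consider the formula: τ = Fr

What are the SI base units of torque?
Units of each symbol in τ = Fr:
  F (force): kg·m/s²
  r (lever arm): m

Multiplying the contributions: [kg·m/s²] · [m]
Adding exponents of each base unit: kg: 1, m: 2, s: -2
SI base units of torque: kg·m²/s²

Answer: kg·m²/s²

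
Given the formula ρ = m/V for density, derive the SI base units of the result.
Units of each symbol in ρ = m/V:
  m (mass): kg
  V (volume): m³  → in the denominator, contributes 1/m³

Multiplying the contributions: [kg] · [1/m³]
Adding exponents of each base unit: kg: 1, m: -3
SI base units of density: kg/m³

Answer: kg/m³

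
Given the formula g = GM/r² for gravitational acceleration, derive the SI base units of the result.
Units of each symbol in g = GM/r²:
  G (gravitational constant): m³/(kg·s²)
  M (mass): kg
  r (distance): m  → to the power 2 in the denominator, contributes 1/m²

Multiplying the contributions: [m³/(kg·s²)] · [kg] · [1/m²]
Adding exponents of each base unit: m: 1, s: -2
SI base units of gravitational acceleration: m/s²

Answer: m/s²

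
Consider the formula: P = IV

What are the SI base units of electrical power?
Units of each symbol in P = IV:
  I (current): A
  V (voltage, in volts): kg·m²/(s³·A)

Multiplying the contributions: [A] · [kg·m²/(s³·A)]
Adding exponents of each base unit: kg: 1, m: 2, s: -3
SI base units of electrical power: kg·m²/s³

Answer: kg·m²/s³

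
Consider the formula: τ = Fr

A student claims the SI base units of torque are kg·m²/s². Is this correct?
Units of each symbol in τ = Fr:
  F (force): kg·m/s²
  r (lever arm): m

Multiplying the contributions: [kg·m/s²] · [m]
Adding exponents of each base unit: kg: 1, m: 2, s: -2
SI base units of torque: kg·m²/s²

The claimed units kg·m²/s² match the derived units, so the claim is correct.

Answer: Yes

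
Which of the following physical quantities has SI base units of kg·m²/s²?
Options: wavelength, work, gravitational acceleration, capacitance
Checking the SI base units of each option:
  wavelength (λ = v/f): m  ✗
  work (W = Fd): kg·m²/s²  ✓ matches
  gravitational acceleration (g = GM/r²): m/s²  ✗
  capacitance (C = Q/V): s⁴·A²/(kg·m²)  ✗

Only work has units kg·m²/s².

Answer: work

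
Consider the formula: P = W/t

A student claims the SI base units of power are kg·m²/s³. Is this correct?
Units of each symbol in P = W/t:
  W (work): kg·m²/s²
  t (time): s  → in the denominator, contributes 1/s

Multiplying the contributions: [kg·m²/s²] · [1/s]
Adding exponents of each base unit: kg: 1, m: 2, s: -3
SI base units of power: kg·m²/s³

The claimed units kg·m²/s³ match the derived units, so the claim is correct.

Answer: Yes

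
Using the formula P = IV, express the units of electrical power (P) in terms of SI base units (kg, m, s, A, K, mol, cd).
Units of each symbol in P = IV:
  I (current): A
  V (voltage, in volts): kg·m²/(s³·A)

Multiplying the contributions: [A] · [kg·m²/(s³·A)]
Adding exponents of each base unit: kg: 1, m: 2, s: -3
SI base units of electrical power: kg·m²/s³

Answer: kg·m²/s³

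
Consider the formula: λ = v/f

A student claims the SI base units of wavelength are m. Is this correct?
Units of each symbol in λ = v/f:
  v (wave speed): m/s
  f (frequency): 1/s  → in the denominator, contributes s

Multiplying the contributions: [m/s] · [s]
Adding exponents of each base unit: m: 1
SI base units of wavelength: m

The claimed units m match the derived units, so the claim is correct.

Answer: Yes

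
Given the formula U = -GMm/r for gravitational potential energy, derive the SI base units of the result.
Units of each symbol in U = -GMm/r:
  G (gravitational constant): m³/(kg·s²)
  M (mass): kg
  m (mass): kg
  r (distance): m  → in the denominator, contributes 1/m
  The minus sign does not affect the units.

Multiplying the contributions: [m³/(kg·s²)] · [kg] · [kg] · [1/m]
Adding exponents of each base unit: kg: 1, m: 2, s: -2
SI base units of gravitational potential energy: kg·m²/s²

Answer: kg·m²/s²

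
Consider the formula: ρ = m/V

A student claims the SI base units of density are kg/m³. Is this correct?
Units of each symbol in ρ = m/V:
  m (mass): kg
  V (volume): m³  → in the denominator, contributes 1/m³

Multiplying the contributions: [kg] · [1/m³]
Adding exponents of each base unit: kg: 1, m: -3
SI base units of density: kg/m³

The claimed units kg/m³ match the derived units, so the claim is correct.

Answer: Yes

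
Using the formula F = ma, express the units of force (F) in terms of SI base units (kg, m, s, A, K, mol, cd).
Units of each symbol in F = ma:
  m (mass): kg
  a (acceleration): m/s²

Multiplying the contributions: [kg] · [m/s²]
Adding exponents of each base unit: kg: 1, m: 1, s: -2
SI base units of force: kg·m/s²

Answer: kg·m/s²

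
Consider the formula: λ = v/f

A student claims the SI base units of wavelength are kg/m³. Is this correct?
Units of each symbol in λ = v/f:
  v (wave speed): m/s
  f (frequency): 1/s  → in the denominator, contributes s

Multiplying the contributions: [m/s] · [s]
Adding exponents of each base unit: m: 1
SI base units of wavelength: m

The claimed units kg/m³ (exponents kg: 1, m: -3) do not match the derived units m (exponents m: 1), so the claim is incorrect.

Answer: No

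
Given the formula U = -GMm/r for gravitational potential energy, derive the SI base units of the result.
Units of each symbol in U = -GMm/r:
  G (gravitational constant): m³/(kg·s²)
  M (mass): kg
  m (mass): kg
  r (distance): m  → in the denominator, contributes 1/m
  The minus sign does not affect the units.

Multiplying the contributions: [m³/(kg·s²)] · [kg] · [kg] · [1/m]
Adding exponents of each base unit: kg: 1, m: 2, s: -2
SI base units of gravitational potential energy: kg·m²/s²

Answer: kg·m²/s²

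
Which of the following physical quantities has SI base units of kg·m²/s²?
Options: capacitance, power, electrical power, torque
Checking the SI base units of each option:
  capacitance (C = Q/V): s⁴·A²/(kg·m²)  ✗
  power (P = W/t): kg·m²/s³  ✗
  electrical power (P = IV): kg·m²/s³  ✗
  torque (τ = Fr): kg·m²/s²  ✓ matches

Only torque has units kg·m²/s².

Answer: torque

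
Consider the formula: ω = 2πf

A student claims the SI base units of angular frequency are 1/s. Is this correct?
Units of each symbol in ω = 2πf:
  f (frequency): 1/s
  The factor 2π is dimensionless.

Multiplying the contributions: [1/s]
Adding exponents of each base unit: s: -1
SI base units of angular frequency: 1/s

The claimed units 1/s match the derived units, so the claim is correct.

Answer: Yes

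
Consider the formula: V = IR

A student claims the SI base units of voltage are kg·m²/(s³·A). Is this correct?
Units of each symbol in V = IR:
  I (current): A
  R (resistance, in ohms): kg·m²/(s³·A²)

Multiplying the contributions: [A] · [kg·m²/(s³·A²)]
Adding exponents of each base unit: kg: 1, m: 2, s: -3, A: -1
SI base units of voltage: kg·m²/(s³·A)

The claimed units kg·m²/(s³·A) match the derived units, so the claim is correct.

Answer: Yes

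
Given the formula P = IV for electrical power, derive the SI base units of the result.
Units of each symbol in P = IV:
  I (current): A
  V (voltage, in volts): kg·m²/(s³·A)

Multiplying the contributions: [A] · [kg·m²/(s³·A)]
Adding exponents of each base unit: kg: 1, m: 2, s: -3
SI base units of electrical power: kg·m²/s³

Answer: kg·m²/s³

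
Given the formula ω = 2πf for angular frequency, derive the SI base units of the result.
Units of each symbol in ω = 2πf:
  f (frequency): 1/s
  The factor 2π is dimensionless.

Multiplying the contributions: [1/s]
Adding exponents of each base unit: s: -1
SI base units of angular frequency: 1/s

Answer: 1/s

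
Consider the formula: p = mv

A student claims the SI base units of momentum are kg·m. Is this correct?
Units of each symbol in p = mv:
  m (mass): kg
  v (velocity): m/s

Multiplying the contributions: [kg] · [m/s]
Adding exponents of each base unit: kg: 1, m: 1, s: -1
SI base units of momentum: kg·m/s

The claimed units kg·m (exponents kg: 1, m: 1) do not match the derived units kg·m/s (exponents kg: 1, m: 1, s: -1), so the claim is incorrect.

Answer: No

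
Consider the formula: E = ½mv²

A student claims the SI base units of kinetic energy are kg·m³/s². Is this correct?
Units of each symbol in E = ½mv²:
  m (mass): kg
  v (speed): m/s  → to the power 2, contributes m²/s²
  The factor ½ is dimensionless.

Multiplying the contributions: [kg] · [m²/s²]
Adding exponents of each base unit: kg: 1, m: 2, s: -2
SI base units of kinetic energy: kg·m²/s²

The claimed units kg·m³/s² (exponents kg: 1, m: 3, s: -2) do not match the derived units kg·m²/s² (exponents kg: 1, m: 2, s: -2), so the claim is incorrect.

Answer: No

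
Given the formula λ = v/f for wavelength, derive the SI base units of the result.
Units of each symbol in λ = v/f:
  v (wave speed): m/s
  f (frequency): 1/s  → in the denominator, contributes s

Multiplying the contributions: [m/s] · [s]
Adding exponents of each base unit: m: 1
SI base units of wavelength: m

Answer: m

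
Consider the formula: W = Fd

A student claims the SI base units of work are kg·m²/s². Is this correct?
Units of each symbol in W = Fd:
  F (force): kg·m/s²
  d (displacement): m

Multiplying the contributions: [kg·m/s²] · [m]
Adding exponents of each base unit: kg: 1, m: 2, s: -2
SI base units of work: kg·m²/s²

The claimed units kg·m²/s² match the derived units, so the claim is correct.

Answer: Yes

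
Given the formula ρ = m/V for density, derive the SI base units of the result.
Units of each symbol in ρ = m/V:
  m (mass): kg
  V (volume): m³  → in the denominator, contributes 1/m³

Multiplying the contributions: [kg] · [1/m³]
Adding exponents of each base unit: kg: 1, m: -3
SI base units of density: kg/m³

Answer: kg/m³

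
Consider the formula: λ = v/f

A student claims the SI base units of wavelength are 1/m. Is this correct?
Units of each symbol in λ = v/f:
  v (wave speed): m/s
  f (frequency): 1/s  → in the denominator, contributes s

Multiplying the contributions: [m/s] · [s]
Adding exponents of each base unit: m: 1
SI base units of wavelength: m

The claimed units 1/m (exponents m: -1) do not match the derived units m (exponents m: 1), so the claim is incorrect.

Answer: No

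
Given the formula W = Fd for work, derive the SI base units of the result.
Units of each symbol in W = Fd:
  F (force): kg·m/s²
  d (displacement): m

Multiplying the contributions: [kg·m/s²] · [m]
Adding exponents of each base unit: kg: 1, m: 2, s: -2
SI base units of work: kg·m²/s²

Answer: kg·m²/s²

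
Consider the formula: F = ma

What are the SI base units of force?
Units of each symbol in F = ma:
  m (mass): kg
  a (acceleration): m/s²

Multiplying the contributions: [kg] · [m/s²]
Adding exponents of each base unit: kg: 1, m: 1, s: -2
SI base units of force: kg·m/s²

Answer: kg·m/s²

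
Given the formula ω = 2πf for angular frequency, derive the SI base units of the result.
Units of each symbol in ω = 2πf:
  f (frequency): 1/s
  The factor 2π is dimensionless.

Multiplying the contributions: [1/s]
Adding exponents of each base unit: s: -1
SI base units of angular frequency: 1/s

Answer: 1/s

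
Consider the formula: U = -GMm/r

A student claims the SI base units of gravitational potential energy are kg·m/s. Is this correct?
Units of each symbol in U = -GMm/r:
  G (gravitational constant): m³/(kg·s²)
  M (mass): kg
  m (mass): kg
  r (distance): m  → in the denominator, contributes 1/m
  The minus sign does not affect the units.

Multiplying the contributions: [m³/(kg·s²)] · [kg] · [kg] · [1/m]
Adding exponents of each base unit: kg: 1, m: 2, s: -2
SI base units of gravitational potential energy: kg·m²/s²

The claimed units kg·m/s (exponents kg: 1, m: 1, s: -1) do not match the derived units kg·m²/s² (exponents kg: 1, m: 2, s: -2), so the claim is incorrect.

Answer: No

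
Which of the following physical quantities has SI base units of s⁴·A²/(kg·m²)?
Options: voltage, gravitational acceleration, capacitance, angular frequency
Checking the SI base units of each option:
  voltage (V = IR): kg·m²/(s³·A)  ✗
  gravitational acceleration (g = GM/r²): m/s²  ✗
  capacitance (C = Q/V): s⁴·A²/(kg·m²)  ✓ matches
  angular frequency (ω = 2πf): 1/s  ✗

Only capacitance has units s⁴·A²/(kg·m²).

Answer: capacitance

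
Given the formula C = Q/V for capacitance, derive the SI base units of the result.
Units of each symbol in C = Q/V:
  Q (charge, in coulombs): s·A
  V (voltage, in volts): kg·m²/(s³·A)  → in the denominator, contributes s³·A/(kg·m²)

Multiplying the contributions: [s·A] · [s³·A/(kg·m²)]
Adding exponents of each base unit: kg: -1, m: -2, s: 4, A: 2
SI base units of capacitance: s⁴·A²/(kg·m²)

Answer: s⁴·A²/(kg·m²)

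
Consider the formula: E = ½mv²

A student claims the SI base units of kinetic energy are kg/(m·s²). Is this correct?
Units of each symbol in E = ½mv²:
  m (mass): kg
  v (speed): m/s  → to the power 2, contributes m²/s²
  The factor ½ is dimensionless.

Multiplying the contributions: [kg] · [m²/s²]
Adding exponents of each base unit: kg: 1, m: 2, s: -2
SI base units of kinetic energy: kg·m²/s²

The claimed units kg/(m·s²) (exponents kg: 1, m: -1, s: -2) do not match the derived units kg·m²/s² (exponents kg: 1, m: 2, s: -2), so the claim is incorrect.

Answer: No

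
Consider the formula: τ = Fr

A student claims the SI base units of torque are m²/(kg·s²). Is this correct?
Units of each symbol in τ = Fr:
  F (force): kg·m/s²
  r (lever arm): m

Multiplying the contributions: [kg·m/s²] · [m]
Adding exponents of each base unit: kg: 1, m: 2, s: -2
SI base units of torque: kg·m²/s²

The claimed units m²/(kg·s²) (exponents kg: -1, m: 2, s: -2) do not match the derived units kg·m²/s² (exponents kg: 1, m: 2, s: -2), so the claim is incorrect.

Answer: No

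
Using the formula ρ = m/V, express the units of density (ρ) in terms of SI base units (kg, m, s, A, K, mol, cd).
Units of each symbol in ρ = m/V:
  m (mass): kg
  V (volume): m³  → in the denominator, contributes 1/m³

Multiplying the contributions: [kg] · [1/m³]
Adding exponents of each base unit: kg: 1, m: -3
SI base units of density: kg/m³

Answer: kg/m³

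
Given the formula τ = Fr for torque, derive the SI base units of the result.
Units of each symbol in τ = Fr:
  F (force): kg·m/s²
  r (lever arm): m

Multiplying the contributions: [kg·m/s²] · [m]
Adding exponents of each base unit: kg: 1, m: 2, s: -2
SI base units of torque: kg·m²/s²

Answer: kg·m²/s²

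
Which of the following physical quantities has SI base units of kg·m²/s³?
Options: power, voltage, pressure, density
Checking the SI base units of each option:
  power (P = W/t): kg·m²/s³  ✓ matches
  voltage (V = IR): kg·m²/(s³·A)  ✗
  pressure (P = F/A): kg/(m·s²)  ✗
  density (ρ = m/V): kg/m³  ✗

Only power has units kg·m²/s³.

Answer: power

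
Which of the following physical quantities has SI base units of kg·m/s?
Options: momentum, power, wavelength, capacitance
Checking the SI base units of each option:
  momentum (p = mv): kg·m/s  ✓ matches
  power (P = W/t): kg·m²/s³  ✗
  wavelength (λ = v/f): m  ✗
  capacitance (C = Q/V): s⁴·A²/(kg·m²)  ✗

Only momentum has units kg·m/s.

Answer: momentum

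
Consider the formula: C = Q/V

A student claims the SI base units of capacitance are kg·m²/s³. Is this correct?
Units of each symbol in C = Q/V:
  Q (charge, in coulombs): s·A
  V (voltage, in volts): kg·m²/(s³·A)  → in the denominator, contributes s³·A/(kg·m²)

Multiplying the contributions: [s·A] · [s³·A/(kg·m²)]
Adding exponents of each base unit: kg: -1, m: -2, s: 4, A: 2
SI base units of capacitance: s⁴·A²/(kg·m²)

The claimed units kg·m²/s³ (exponents kg: 1, m: 2, s: -3) do not match the derived units s⁴·A²/(kg·m²) (exponents kg: -1, m: -2, s: 4, A: 2), so the claim is incorrect.

Answer: No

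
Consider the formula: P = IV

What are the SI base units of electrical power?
Units of each symbol in P = IV:
  I (current): A
  V (voltage, in volts): kg·m²/(s³·A)

Multiplying the contributions: [A] · [kg·m²/(s³·A)]
Adding exponents of each base unit: kg: 1, m: 2, s: -3
SI base units of electrical power: kg·m²/s³

Answer: kg·m²/s³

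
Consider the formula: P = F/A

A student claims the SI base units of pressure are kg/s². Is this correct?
Units of each symbol in P = F/A:
  F (force): kg·m/s²
  A (area): m²  → in the denominator, contributes 1/m²

Multiplying the contributions: [kg·m/s²] · [1/m²]
Adding exponents of each base unit: kg: 1, m: -1, s: -2
SI base units of pressure: kg/(m·s²)

The claimed units kg/s² (exponents kg: 1, s: -2) do not match the derived units kg/(m·s²) (exponents kg: 1, m: -1, s: -2), so the claim is incorrect.

Answer: No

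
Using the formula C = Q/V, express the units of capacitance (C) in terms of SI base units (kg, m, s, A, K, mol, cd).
Units of each symbol in C = Q/V:
  Q (charge, in coulombs): s·A
  V (voltage, in volts): kg·m²/(s³·A)  → in the denominator, contributes s³·A/(kg·m²)

Multiplying the contributions: [s·A] · [s³·A/(kg·m²)]
Adding exponents of each base unit: kg: -1, m: -2, s: 4, A: 2
SI base units of capacitance: s⁴·A²/(kg·m²)

Answer: s⁴·A²/(kg·m²)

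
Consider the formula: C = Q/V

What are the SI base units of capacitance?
Units of each symbol in C = Q/V:
  Q (charge, in coulombs): s·A
  V (voltage, in volts): kg·m²/(s³·A)  → in the denominator, contributes s³·A/(kg·m²)

Multiplying the contributions: [s·A] · [s³·A/(kg·m²)]
Adding exponents of each base unit: kg: -1, m: -2, s: 4, A: 2
SI base units of capacitance: s⁴·A²/(kg·m²)

Answer: s⁴·A²/(kg·m²)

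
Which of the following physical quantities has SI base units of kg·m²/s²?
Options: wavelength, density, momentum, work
Checking the SI base units of each option:
  wavelength (λ = v/f): m  ✗
  density (ρ = m/V): kg/m³  ✗
  momentum (p = mv): kg·m/s  ✗
  work (W = Fd): kg·m²/s²  ✓ matches

Only work has units kg·m²/s².

Answer: work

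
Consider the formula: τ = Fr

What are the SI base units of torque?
Units of each symbol in τ = Fr:
  F (force): kg·m/s²
  r (lever arm): m

Multiplying the contributions: [kg·m/s²] · [m]
Adding exponents of each base unit: kg: 1, m: 2, s: -2
SI base units of torque: kg·m²/s²

Answer: kg·m²/s²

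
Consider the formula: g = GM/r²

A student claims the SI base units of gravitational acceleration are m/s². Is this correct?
Units of each symbol in g = GM/r²:
  G (gravitational constant): m³/(kg·s²)
  M (mass): kg
  r (distance): m  → to the power 2 in the denominator, contributes 1/m²

Multiplying the contributions: [m³/(kg·s²)] · [kg] · [1/m²]
Adding exponents of each base unit: m: 1, s: -2
SI base units of gravitational acceleration: m/s²

The claimed units m/s² match the derived units, so the claim is correct.

Answer: Yes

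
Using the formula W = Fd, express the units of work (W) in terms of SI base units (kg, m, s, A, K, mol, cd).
Units of each symbol in W = Fd:
  F (force): kg·m/s²
  d (displacement): m

Multiplying the contributions: [kg·m/s²] · [m]
Adding exponents of each base unit: kg: 1, m: 2, s: -2
SI base units of work: kg·m²/s²

Answer: kg·m²/s²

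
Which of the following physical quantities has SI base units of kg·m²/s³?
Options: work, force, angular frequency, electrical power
Checking the SI base units of each option:
  work (W = Fd): kg·m²/s²  ✗
  force (F = ma): kg·m/s²  ✗
  angular frequency (ω = 2πf): 1/s  ✗
  electrical power (P = IV): kg·m²/s³  ✓ matches

Only electrical power has units kg·m²/s³.

Answer: electrical power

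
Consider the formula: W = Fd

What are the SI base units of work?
Units of each symbol in W = Fd:
  F (force): kg·m/s²
  d (displacement): m

Multiplying the contributions: [kg·m/s²] · [m]
Adding exponents of each base unit: kg: 1, m: 2, s: -2
SI base units of work: kg·m²/s²

Answer: kg·m²/s²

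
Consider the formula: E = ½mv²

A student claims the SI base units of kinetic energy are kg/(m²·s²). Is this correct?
Units of each symbol in E = ½mv²:
  m (mass): kg
  v (speed): m/s  → to the power 2, contributes m²/s²
  The factor ½ is dimensionless.

Multiplying the contributions: [kg] · [m²/s²]
Adding exponents of each base unit: kg: 1, m: 2, s: -2
SI base units of kinetic energy: kg·m²/s²

The claimed units kg/(m²·s²) (exponents kg: 1, m: -2, s: -2) do not match the derived units kg·m²/s² (exponents kg: 1, m: 2, s: -2), so the claim is incorrect.

Answer: No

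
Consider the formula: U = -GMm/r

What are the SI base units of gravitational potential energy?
Units of each symbol in U = -GMm/r:
  G (gravitational constant): m³/(kg·s²)
  M (mass): kg
  m (mass): kg
  r (distance): m  → in the denominator, contributes 1/m
  The minus sign does not affect the units.

Multiplying the contributions: [m³/(kg·s²)] · [kg] · [kg] · [1/m]
Adding exponents of each base unit: kg: 1, m: 2, s: -2
SI base units of gravitational potential energy: kg·m²/s²

Answer: kg·m²/s²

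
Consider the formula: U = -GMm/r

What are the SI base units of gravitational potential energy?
Units of each symbol in U = -GMm/r:
  G (gravitational constant): m³/(kg·s²)
  M (mass): kg
  m (mass): kg
  r (distance): m  → in the denominator, contributes 1/m
  The minus sign does not affect the units.

Multiplying the contributions: [m³/(kg·s²)] · [kg] · [kg] · [1/m]
Adding exponents of each base unit: kg: 1, m: 2, s: -2
SI base units of gravitational potential energy: kg·m²/s²

Answer: kg·m²/s²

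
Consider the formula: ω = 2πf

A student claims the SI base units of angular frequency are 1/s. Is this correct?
Units of each symbol in ω = 2πf:
  f (frequency): 1/s
  The factor 2π is dimensionless.

Multiplying the contributions: [1/s]
Adding exponents of each base unit: s: -1
SI base units of angular frequency: 1/s

The claimed units 1/s match the derived units, so the claim is correct.

Answer: Yes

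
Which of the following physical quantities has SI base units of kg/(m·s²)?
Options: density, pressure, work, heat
Checking the SI base units of each option:
  density (ρ = m/V): kg/m³  ✗
  pressure (P = F/A): kg/(m·s²)  ✓ matches
  work (W = Fd): kg·m²/s²  ✗
  heat (Q = mcΔT): kg·m²/s²  ✗

Only pressure has units kg/(m·s²).

Answer: pressure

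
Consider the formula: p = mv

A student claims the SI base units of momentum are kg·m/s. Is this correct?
Units of each symbol in p = mv:
  m (mass): kg
  v (velocity): m/s

Multiplying the contributions: [kg] · [m/s]
Adding exponents of each base unit: kg: 1, m: 1, s: -1
SI base units of momentum: kg·m/s

The claimed units kg·m/s match the derived units, so the claim is correct.

Answer: Yes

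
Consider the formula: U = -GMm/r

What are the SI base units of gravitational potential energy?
Units of each symbol in U = -GMm/r:
  G (gravitational constant): m³/(kg·s²)
  M (mass): kg
  m (mass): kg
  r (distance): m  → in the denominator, contributes 1/m
  The minus sign does not affect the units.

Multiplying the contributions: [m³/(kg·s²)] · [kg] · [kg] · [1/m]
Adding exponents of each base unit: kg: 1, m: 2, s: -2
SI base units of gravitational potential energy: kg·m²/s²

Answer: kg·m²/s²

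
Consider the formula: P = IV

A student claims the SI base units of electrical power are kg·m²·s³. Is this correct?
Units of each symbol in P = IV:
  I (current): A
  V (voltage, in volts): kg·m²/(s³·A)

Multiplying the contributions: [A] · [kg·m²/(s³·A)]
Adding exponents of each base unit: kg: 1, m: 2, s: -3
SI base units of electrical power: kg·m²/s³

The claimed units kg·m²·s³ (exponents kg: 1, m: 2, s: 3) do not match the derived units kg·m²/s³ (exponents kg: 1, m: 2, s: -3), so the claim is incorrect.

Answer: No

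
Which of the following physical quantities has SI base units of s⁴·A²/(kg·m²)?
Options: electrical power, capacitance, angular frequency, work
Checking the SI base units of each option:
  electrical power (P = IV): kg·m²/s³  ✗
  capacitance (C = Q/V): s⁴·A²/(kg·m²)  ✓ matches
  angular frequency (ω = 2πf): 1/s  ✗
  work (W = Fd): kg·m²/s²  ✗

Only capacitance has units s⁴·A²/(kg·m²).

Answer: capacitance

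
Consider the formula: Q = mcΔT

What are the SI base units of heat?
Units of each symbol in Q = mcΔT:
  m (mass): kg
  c (specific heat capacity, in J/(kg·K)): m²/(s²·K)
  ΔT (temperature change): K

Multiplying the contributions: [kg] · [m²/(s²·K)] · [K]
Adding exponents of each base unit: kg: 1, m: 2, s: -2
SI base units of heat: kg·m²/s²

Answer: kg·m²/s²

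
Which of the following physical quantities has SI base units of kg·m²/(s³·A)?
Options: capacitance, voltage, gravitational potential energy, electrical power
Checking the SI base units of each option:
  capacitance (C = Q/V): s⁴·A²/(kg·m²)  ✗
  voltage (V = IR): kg·m²/(s³·A)  ✓ matches
  gravitational potential energy (U = -GMm/r): kg·m²/s²  ✗
  electrical power (P = IV): kg·m²/s³  ✗

Only voltage has units kg·m²/(s³·A).

Answer: voltage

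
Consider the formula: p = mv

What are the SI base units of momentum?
Units of each symbol in p = mv:
  m (mass): kg
  v (velocity): m/s

Multiplying the contributions: [kg] · [m/s]
Adding exponents of each base unit: kg: 1, m: 1, s: -1
SI base units of momentum: kg·m/s

Answer: kg·m/s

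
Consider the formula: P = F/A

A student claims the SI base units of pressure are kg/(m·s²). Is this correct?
Units of each symbol in P = F/A:
  F (force): kg·m/s²
  A (area): m²  → in the denominator, contributes 1/m²

Multiplying the contributions: [kg·m/s²] · [1/m²]
Adding exponents of each base unit: kg: 1, m: -1, s: -2
SI base units of pressure: kg/(m·s²)

The claimed units kg/(m·s²) match the derived units, so the claim is correct.

Answer: Yes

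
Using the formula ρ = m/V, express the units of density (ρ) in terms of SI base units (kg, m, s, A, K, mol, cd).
Units of each symbol in ρ = m/V:
  m (mass): kg
  V (volume): m³  → in the denominator, contributes 1/m³

Multiplying the contributions: [kg] · [1/m³]
Adding exponents of each base unit: kg: 1, m: -3
SI base units of density: kg/m³

Answer: kg/m³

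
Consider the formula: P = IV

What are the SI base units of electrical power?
Units of each symbol in P = IV:
  I (current): A
  V (voltage, in volts): kg·m²/(s³·A)

Multiplying the contributions: [A] · [kg·m²/(s³·A)]
Adding exponents of each base unit: kg: 1, m: 2, s: -3
SI base units of electrical power: kg·m²/s³

Answer: kg·m²/s³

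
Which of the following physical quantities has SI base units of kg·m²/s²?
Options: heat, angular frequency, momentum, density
Checking the SI base units of each option:
  heat (Q = mcΔT): kg·m²/s²  ✓ matches
  angular frequency (ω = 2πf): 1/s  ✗
  momentum (p = mv): kg·m/s  ✗
  density (ρ = m/V): kg/m³  ✗

Only heat has units kg·m²/s².

Answer: heat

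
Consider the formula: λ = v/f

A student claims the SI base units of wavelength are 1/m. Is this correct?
Units of each symbol in λ = v/f:
  v (wave speed): m/s
  f (frequency): 1/s  → in the denominator, contributes s

Multiplying the contributions: [m/s] · [s]
Adding exponents of each base unit: m: 1
SI base units of wavelength: m

The claimed units 1/m (exponents m: -1) do not match the derived units m (exponents m: 1), so the claim is incorrect.

Answer: No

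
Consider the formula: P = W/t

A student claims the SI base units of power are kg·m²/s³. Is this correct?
Units of each symbol in P = W/t:
  W (work): kg·m²/s²
  t (time): s  → in the denominator, contributes 1/s

Multiplying the contributions: [kg·m²/s²] · [1/s]
Adding exponents of each base unit: kg: 1, m: 2, s: -3
SI base units of power: kg·m²/s³

The claimed units kg·m²/s³ match the derived units, so the claim is correct.

Answer: Yes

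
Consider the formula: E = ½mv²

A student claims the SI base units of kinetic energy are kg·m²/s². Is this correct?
Units of each symbol in E = ½mv²:
  m (mass): kg
  v (speed): m/s  → to the power 2, contributes m²/s²
  The factor ½ is dimensionless.

Multiplying the contributions: [kg] · [m²/s²]
Adding exponents of each base unit: kg: 1, m: 2, s: -2
SI base units of kinetic energy: kg·m²/s²

The claimed units kg·m²/s² match the derived units, so the claim is correct.

Answer: Yes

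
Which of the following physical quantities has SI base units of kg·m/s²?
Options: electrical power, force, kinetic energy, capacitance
Checking the SI base units of each option:
  electrical power (P = IV): kg·m²/s³  ✗
  force (F = ma): kg·m/s²  ✓ matches
  kinetic energy (E = ½mv²): kg·m²/s²  ✗
  capacitance (C = Q/V): s⁴·A²/(kg·m²)  ✗

Only force has units kg·m/s².

Answer: force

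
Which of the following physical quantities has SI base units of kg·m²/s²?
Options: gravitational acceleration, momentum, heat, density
Checking the SI base units of each option:
  gravitational acceleration (g = GM/r²): m/s²  ✗
  momentum (p = mv): kg·m/s  ✗
  heat (Q = mcΔT): kg·m²/s²  ✓ matches
  density (ρ = m/V): kg/m³  ✗

Only heat has units kg·m²/s².

Answer: heat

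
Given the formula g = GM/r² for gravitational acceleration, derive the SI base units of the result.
Units of each symbol in g = GM/r²:
  G (gravitational constant): m³/(kg·s²)
  M (mass): kg
  r (distance): m  → to the power 2 in the denominator, contributes 1/m²

Multiplying the contributions: [m³/(kg·s²)] · [kg] · [1/m²]
Adding exponents of each base unit: m: 1, s: -2
SI base units of gravitational acceleration: m/s²

Answer: m/s²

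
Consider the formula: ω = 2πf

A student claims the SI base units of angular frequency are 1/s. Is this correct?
Units of each symbol in ω = 2πf:
  f (frequency): 1/s
  The factor 2π is dimensionless.

Multiplying the contributions: [1/s]
Adding exponents of each base unit: s: -1
SI base units of angular frequency: 1/s

The claimed units 1/s match the derived units, so the claim is correct.

Answer: Yes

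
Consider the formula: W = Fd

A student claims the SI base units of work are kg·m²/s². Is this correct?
Units of each symbol in W = Fd:
  F (force): kg·m/s²
  d (displacement): m

Multiplying the contributions: [kg·m/s²] · [m]
Adding exponents of each base unit: kg: 1, m: 2, s: -2
SI base units of work: kg·m²/s²

The claimed units kg·m²/s² match the derived units, so the claim is correct.

Answer: Yes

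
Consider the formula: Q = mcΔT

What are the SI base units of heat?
Units of each symbol in Q = mcΔT:
  m (mass): kg
  c (specific heat capacity, in J/(kg·K)): m²/(s²·K)
  ΔT (temperature change): K

Multiplying the contributions: [kg] · [m²/(s²·K)] · [K]
Adding exponents of each base unit: kg: 1, m: 2, s: -2
SI base units of heat: kg·m²/s²

Answer: kg·m²/s²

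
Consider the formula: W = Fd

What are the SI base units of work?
Units of each symbol in W = Fd:
  F (force): kg·m/s²
  d (displacement): m

Multiplying the contributions: [kg·m/s²] · [m]
Adding exponents of each base unit: kg: 1, m: 2, s: -2
SI base units of work: kg·m²/s²

Answer: kg·m²/s²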